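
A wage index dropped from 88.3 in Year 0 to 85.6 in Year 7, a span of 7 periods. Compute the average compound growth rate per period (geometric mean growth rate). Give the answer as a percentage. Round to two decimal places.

-0.44%

Growth factor = (85.6/88.3)^(1/7) = (0.969422)^(1/7) = 0.995573
Growth rate = 0.995573 − 1 = -0.004427 = -0.4427%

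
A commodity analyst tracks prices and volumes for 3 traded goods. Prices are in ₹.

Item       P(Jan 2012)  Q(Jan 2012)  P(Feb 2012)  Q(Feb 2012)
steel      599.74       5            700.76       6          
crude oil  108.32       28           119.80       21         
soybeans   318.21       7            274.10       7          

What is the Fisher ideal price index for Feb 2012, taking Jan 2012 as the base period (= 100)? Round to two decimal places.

Laspeyres component (base-period weights):
ΣP(Feb 2012)Q(Jan 2012) = 700.76×5 + 119.80×28 + 274.10×7 = 3503.8 + 3354.4 + 1918.7 = 8776.9
ΣP(Jan 2012)Q(Jan 2012) = 599.74×5 + 108.32×28 + 318.21×7 = 2998.7 + 3032.96 + 2227.47 = 8259.13
L = 8776.9 / 8259.13 × 100 = 106.2691
Paasche component (current-period weights):
ΣP(Feb 2012)Q(Feb 2012) = 700.76×6 + 119.80×21 + 274.10×7 = 4204.56 + 2515.8 + 1918.7 = 8639.06
ΣP(Jan 2012)Q(Feb 2012) = 599.74×6 + 108.32×21 + 318.21×7 = 3598.44 + 2274.72 + 2227.47 = 8100.63
P = 8639.06 / 8100.63 × 100 = 106.6468
Fisher = √(L × P) = √(106.2691 × 106.6468) = 106.4577

106.46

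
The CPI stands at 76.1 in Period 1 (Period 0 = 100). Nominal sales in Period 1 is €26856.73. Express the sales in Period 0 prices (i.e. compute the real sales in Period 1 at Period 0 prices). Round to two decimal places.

35291.37

Real = Nominal ÷ (Index/100) = 26856.73 ÷ (76.1/100)
     = 26856.73 ÷ 0.761 = 35291.3666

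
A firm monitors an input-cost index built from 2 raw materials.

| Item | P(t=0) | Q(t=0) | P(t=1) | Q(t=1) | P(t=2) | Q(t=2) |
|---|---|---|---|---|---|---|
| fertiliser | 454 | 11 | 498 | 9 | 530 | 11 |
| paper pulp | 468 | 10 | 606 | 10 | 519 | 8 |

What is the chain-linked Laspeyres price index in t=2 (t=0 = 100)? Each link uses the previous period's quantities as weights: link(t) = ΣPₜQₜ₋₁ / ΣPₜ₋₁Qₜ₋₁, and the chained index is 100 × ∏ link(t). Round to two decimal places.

Link t=0→t=1:
ΣP(t=1)Q(t=0) = 498×11 + 606×10 = 5478 + 6060 = 11538
ΣP(t=0)Q(t=0) = 454×11 + 468×10 = 4994 + 4680 = 9674
link = 11538/9674 = 1.192681
Link t=1→t=2:
ΣP(t=2)Q(t=1) = 530×9 + 519×10 = 4770 + 5190 = 9960
ΣP(t=1)Q(t=1) = 498×9 + 606×10 = 4482 + 6060 = 10542
link = 9960/10542 = 0.944792
Chained index = 100 × 1.192681 × 0.944792 = 112.6836

112.68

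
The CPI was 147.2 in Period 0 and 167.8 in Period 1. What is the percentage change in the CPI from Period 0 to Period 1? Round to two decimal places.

Change = (167.8 − 147.2) / 147.2 × 100
       = 20.6 / 147.2 × 100 = 13.9946%

13.99%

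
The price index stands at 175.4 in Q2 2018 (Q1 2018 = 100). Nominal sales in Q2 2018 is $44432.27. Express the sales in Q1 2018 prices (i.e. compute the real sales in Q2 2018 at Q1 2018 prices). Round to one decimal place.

Real = Nominal ÷ (Index/100) = 44432.27 ÷ (175.4/100)
     = 44432.27 ÷ 1.754 = 25331.9669

25332.0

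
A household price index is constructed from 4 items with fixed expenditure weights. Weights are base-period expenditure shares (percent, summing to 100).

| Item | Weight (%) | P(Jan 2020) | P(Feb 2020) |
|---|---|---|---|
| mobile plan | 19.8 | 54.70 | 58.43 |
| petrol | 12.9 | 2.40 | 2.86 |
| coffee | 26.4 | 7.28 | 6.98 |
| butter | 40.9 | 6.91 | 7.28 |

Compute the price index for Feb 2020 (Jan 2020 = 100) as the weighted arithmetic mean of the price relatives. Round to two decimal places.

104.92

mobile plan: 19.8 × (58.43/54.70) = 19.8 × 1.068190 = 21.1502
petrol: 12.9 × (2.86/2.40) = 12.9 × 1.191667 = 15.3725
coffee: 26.4 × (6.98/7.28) = 26.4 × 0.958791 = 25.3121
butter: 40.9 × (7.28/6.91) = 40.9 × 1.053546 = 43.0900
Index = Σ wᵢ·(p₁ᵢ/p₀ᵢ) = 21.1502 + 15.3725 + 25.3121 + 43.0900 = 104.9248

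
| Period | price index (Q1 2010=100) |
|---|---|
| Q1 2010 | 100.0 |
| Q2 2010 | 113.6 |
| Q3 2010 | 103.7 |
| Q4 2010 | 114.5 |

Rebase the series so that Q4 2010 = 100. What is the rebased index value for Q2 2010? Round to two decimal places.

Rebased(Q2 2010) = 113.6 / 114.5 × 100 = 99.2140

99.21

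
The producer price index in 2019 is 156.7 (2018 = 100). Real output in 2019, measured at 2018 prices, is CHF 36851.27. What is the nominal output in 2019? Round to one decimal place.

57745.9

Nominal = Real × (Index/100) = 36851.27 × (156.7/100)
        = 36851.27 × 1.567 = 57745.9401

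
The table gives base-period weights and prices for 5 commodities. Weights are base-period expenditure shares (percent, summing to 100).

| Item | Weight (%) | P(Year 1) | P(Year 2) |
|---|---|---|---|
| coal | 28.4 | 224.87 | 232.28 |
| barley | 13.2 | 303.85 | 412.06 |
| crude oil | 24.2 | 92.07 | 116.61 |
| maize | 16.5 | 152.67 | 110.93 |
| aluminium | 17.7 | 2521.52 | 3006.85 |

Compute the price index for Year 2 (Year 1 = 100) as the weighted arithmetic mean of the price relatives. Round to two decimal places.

110.98

coal: 28.4 × (232.28/224.87) = 28.4 × 1.032952 = 29.3358
barley: 13.2 × (412.06/303.85) = 13.2 × 1.356130 = 17.9009
crude oil: 24.2 × (116.61/92.07) = 24.2 × 1.266536 = 30.6502
maize: 16.5 × (110.93/152.67) = 16.5 × 0.726600 = 11.9889
aluminium: 17.7 × (3006.85/2521.52) = 17.7 × 1.192475 = 21.1068
Index = Σ wᵢ·(p₁ᵢ/p₀ᵢ) = 29.3358 + 17.9009 + 30.6502 + 11.9889 + 21.1068 = 110.9826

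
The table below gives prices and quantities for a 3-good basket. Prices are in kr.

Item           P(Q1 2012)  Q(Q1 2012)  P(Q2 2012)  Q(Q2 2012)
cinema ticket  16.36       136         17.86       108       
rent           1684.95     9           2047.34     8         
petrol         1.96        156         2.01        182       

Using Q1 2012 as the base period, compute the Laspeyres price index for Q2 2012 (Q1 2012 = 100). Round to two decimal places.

Laspeyres price index uses base-period quantities as weights.
ΣP(Q2 2012)·Q(Q1 2012) = 17.86×136 + 2047.34×9 + 2.01×156 = 2428.96 + 18426.06 + 313.56 = 21168.58
ΣP(Q1 2012)·Q(Q1 2012) = 16.36×136 + 1684.95×9 + 1.96×156 = 2224.96 + 15164.55 + 305.76 = 17695.27
Index = 21168.58 / 17695.27 × 100 = 119.6285

119.63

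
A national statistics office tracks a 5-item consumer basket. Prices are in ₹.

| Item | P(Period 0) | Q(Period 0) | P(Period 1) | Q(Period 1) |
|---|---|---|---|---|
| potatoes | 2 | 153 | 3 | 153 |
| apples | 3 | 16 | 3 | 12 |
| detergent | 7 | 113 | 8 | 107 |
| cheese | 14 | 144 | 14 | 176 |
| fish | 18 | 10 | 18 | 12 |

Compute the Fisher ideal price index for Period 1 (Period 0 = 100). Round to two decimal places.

Laspeyres component (base-period weights):
ΣP(Period 1)Q(Period 0) = 3×153 + 3×16 + 8×113 + 14×144 + 18×10 = 459 + 48 + 904 + 2016 + 180 = 3607
ΣP(Period 0)Q(Period 0) = 2×153 + 3×16 + 7×113 + 14×144 + 18×10 = 306 + 48 + 791 + 2016 + 180 = 3341
L = 3607 / 3341 × 100 = 107.9617
Paasche component (current-period weights):
ΣP(Period 1)Q(Period 1) = 3×153 + 3×12 + 8×107 + 14×176 + 18×12 = 459 + 36 + 856 + 2464 + 216 = 4031
ΣP(Period 0)Q(Period 1) = 2×153 + 3×12 + 7×107 + 14×176 + 18×12 = 306 + 36 + 749 + 2464 + 216 = 3771
P = 4031 / 3771 × 100 = 106.8947
Fisher = √(L × P) = √(107.9617 × 106.8947) = 107.4269

107.43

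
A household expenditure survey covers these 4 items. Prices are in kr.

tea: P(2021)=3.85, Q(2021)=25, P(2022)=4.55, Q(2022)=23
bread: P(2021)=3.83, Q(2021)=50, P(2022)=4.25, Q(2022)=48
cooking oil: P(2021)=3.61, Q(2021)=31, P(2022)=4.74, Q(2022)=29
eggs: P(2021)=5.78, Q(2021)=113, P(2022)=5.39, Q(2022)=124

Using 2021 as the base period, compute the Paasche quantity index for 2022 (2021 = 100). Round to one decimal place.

103.0

Paasche quantity index uses current-period prices as weights.
ΣP(2022)·Q(2022) = 4.55×23 + 4.25×48 + 4.74×29 + 5.39×124 = 104.65 + 204 + 137.46 + 668.36 = 1114.47
ΣP(2022)·Q(2021) = 4.55×25 + 4.25×50 + 4.74×31 + 5.39×113 = 113.75 + 212.5 + 146.94 + 609.07 = 1082.26
Index = 1114.47 / 1082.26 × 100 = 102.9762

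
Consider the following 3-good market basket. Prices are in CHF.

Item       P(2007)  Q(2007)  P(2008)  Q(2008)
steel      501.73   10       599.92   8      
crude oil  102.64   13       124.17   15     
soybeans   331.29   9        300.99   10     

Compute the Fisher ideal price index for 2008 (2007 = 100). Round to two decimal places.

Laspeyres component (base-period weights):
ΣP(2008)Q(2007) = 599.92×10 + 124.17×13 + 300.99×9 = 5999.2 + 1614.21 + 2708.91 = 10322.32
ΣP(2007)Q(2007) = 501.73×10 + 102.64×13 + 331.29×9 = 5017.3 + 1334.32 + 2981.61 = 9333.23
L = 10322.32 / 9333.23 × 100 = 110.5975
Paasche component (current-period weights):
ΣP(2008)Q(2008) = 599.92×8 + 124.17×15 + 300.99×10 = 4799.36 + 1862.55 + 3009.9 = 9671.81
ΣP(2007)Q(2008) = 501.73×8 + 102.64×15 + 331.29×10 = 4013.84 + 1539.6 + 3312.9 = 8866.34
P = 9671.81 / 8866.34 × 100 = 109.0846
Fisher = √(L × P) = √(110.5975 × 109.0846) = 109.8384

109.84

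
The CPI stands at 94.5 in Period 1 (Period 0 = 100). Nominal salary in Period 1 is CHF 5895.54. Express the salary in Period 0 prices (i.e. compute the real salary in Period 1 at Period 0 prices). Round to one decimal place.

6238.7

Real = Nominal ÷ (Index/100) = 5895.54 ÷ (94.5/100)
     = 5895.54 ÷ 0.945 = 6238.6667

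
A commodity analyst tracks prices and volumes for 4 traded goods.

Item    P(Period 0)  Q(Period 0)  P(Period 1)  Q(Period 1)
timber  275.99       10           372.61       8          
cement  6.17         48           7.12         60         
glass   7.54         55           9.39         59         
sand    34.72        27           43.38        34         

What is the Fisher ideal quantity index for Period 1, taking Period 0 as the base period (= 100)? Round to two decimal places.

Laspeyres component (base-period weights):
ΣP(Period 0)Q(Period 1) = 275.99×8 + 6.17×60 + 7.54×59 + 34.72×34 = 2207.92 + 370.2 + 444.86 + 1180.48 = 4203.46
ΣP(Period 0)Q(Period 0) = 275.99×10 + 6.17×48 + 7.54×55 + 34.72×27 = 2759.9 + 296.16 + 414.7 + 937.44 = 4408.2
L = 4203.46 / 4408.2 × 100 = 95.3555
Paasche component (current-period weights):
ΣP(Period 1)Q(Period 1) = 372.61×8 + 7.12×60 + 9.39×59 + 43.38×34 = 2980.88 + 427.2 + 554.01 + 1474.92 = 5437.01
ΣP(Period 1)Q(Period 0) = 372.61×10 + 7.12×48 + 9.39×55 + 43.38×27 = 3726.1 + 341.76 + 516.45 + 1171.26 = 5755.57
P = 5437.01 / 5755.57 × 100 = 94.4652
Fisher = √(L × P) = √(95.3555 × 94.4652) = 94.9093

94.91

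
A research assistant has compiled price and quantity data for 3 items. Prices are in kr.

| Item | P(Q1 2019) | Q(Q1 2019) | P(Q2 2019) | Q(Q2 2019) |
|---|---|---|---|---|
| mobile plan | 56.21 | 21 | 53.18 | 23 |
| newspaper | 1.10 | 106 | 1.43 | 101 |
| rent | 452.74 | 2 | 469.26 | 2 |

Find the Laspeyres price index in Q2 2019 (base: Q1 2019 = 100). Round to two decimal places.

Laspeyres price index uses base-period quantities as weights.
ΣP(Q2 2019)·Q(Q1 2019) = 53.18×21 + 1.43×106 + 469.26×2 = 1116.78 + 151.58 + 938.52 = 2206.88
ΣP(Q1 2019)·Q(Q1 2019) = 56.21×21 + 1.10×106 + 452.74×2 = 1180.41 + 116.6 + 905.48 = 2202.49
Index = 2206.88 / 2202.49 × 100 = 100.1993

100.20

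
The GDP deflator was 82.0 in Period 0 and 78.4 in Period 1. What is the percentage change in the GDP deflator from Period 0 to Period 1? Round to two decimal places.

Change = (78.4 − 82.0) / 82.0 × 100
       = -3.6 / 82.0 × 100 = -4.3902%

-4.39%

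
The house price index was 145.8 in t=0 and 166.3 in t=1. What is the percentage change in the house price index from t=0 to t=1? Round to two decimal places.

Change = (166.3 − 145.8) / 145.8 × 100
       = 20.5 / 145.8 × 100 = 14.0604%

14.06%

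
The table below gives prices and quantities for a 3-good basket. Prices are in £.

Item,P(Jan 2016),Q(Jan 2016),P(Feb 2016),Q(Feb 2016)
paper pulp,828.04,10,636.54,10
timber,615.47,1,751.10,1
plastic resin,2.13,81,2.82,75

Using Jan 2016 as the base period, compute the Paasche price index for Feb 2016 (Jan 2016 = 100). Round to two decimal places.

80.92

Paasche price index uses current-period quantities as weights.
ΣP(Feb 2016)·Q(Feb 2016) = 636.54×10 + 751.10×1 + 2.82×75 = 6365.4 + 751.1 + 211.5 = 7328
ΣP(Jan 2016)·Q(Feb 2016) = 828.04×10 + 615.47×1 + 2.13×75 = 8280.4 + 615.47 + 159.75 = 9055.62
Index = 7328 / 9055.62 × 100 = 80.9221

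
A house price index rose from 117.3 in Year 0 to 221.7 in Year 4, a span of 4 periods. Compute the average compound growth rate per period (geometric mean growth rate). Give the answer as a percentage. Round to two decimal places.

Growth factor = (221.7/117.3)^(1/4) = (1.890026)^(1/4) = 1.172511
Growth rate = 1.172511 − 1 = 0.172511 = 17.2511%

17.25%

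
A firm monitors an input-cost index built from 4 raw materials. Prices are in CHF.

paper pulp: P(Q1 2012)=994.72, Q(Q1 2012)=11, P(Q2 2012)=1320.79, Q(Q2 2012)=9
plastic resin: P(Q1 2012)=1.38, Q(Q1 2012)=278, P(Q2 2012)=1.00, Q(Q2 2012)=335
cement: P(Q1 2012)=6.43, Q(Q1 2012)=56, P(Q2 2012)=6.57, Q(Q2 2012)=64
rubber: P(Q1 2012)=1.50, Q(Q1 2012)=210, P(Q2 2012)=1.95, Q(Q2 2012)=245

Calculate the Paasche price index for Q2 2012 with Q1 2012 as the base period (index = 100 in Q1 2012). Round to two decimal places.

Paasche price index uses current-period quantities as weights.
ΣP(Q2 2012)·Q(Q2 2012) = 1320.79×9 + 1.00×335 + 6.57×64 + 1.95×245 = 11887.11 + 335 + 420.48 + 477.75 = 13120.34
ΣP(Q1 2012)·Q(Q2 2012) = 994.72×9 + 1.38×335 + 6.43×64 + 1.50×245 = 8952.48 + 462.3 + 411.52 + 367.5 = 10193.8
Index = 13120.34 / 10193.8 × 100 = 128.7090

128.71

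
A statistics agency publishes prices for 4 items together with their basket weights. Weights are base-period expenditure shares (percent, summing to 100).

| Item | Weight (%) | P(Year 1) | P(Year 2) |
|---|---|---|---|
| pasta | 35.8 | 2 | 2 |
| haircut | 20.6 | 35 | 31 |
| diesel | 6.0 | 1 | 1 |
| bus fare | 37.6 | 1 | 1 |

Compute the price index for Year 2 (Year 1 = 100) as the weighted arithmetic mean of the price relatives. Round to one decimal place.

97.6

pasta: 35.8 × (2/2) = 35.8 × 1.000000 = 35.8000
haircut: 20.6 × (31/35) = 20.6 × 0.885714 = 18.2457
diesel: 6.0 × (1/1) = 6.0 × 1.000000 = 6.0000
bus fare: 37.6 × (1/1) = 37.6 × 1.000000 = 37.6000
Index = Σ wᵢ·(p₁ᵢ/p₀ᵢ) = 35.8000 + 18.2457 + 6.0000 + 37.6000 = 97.6457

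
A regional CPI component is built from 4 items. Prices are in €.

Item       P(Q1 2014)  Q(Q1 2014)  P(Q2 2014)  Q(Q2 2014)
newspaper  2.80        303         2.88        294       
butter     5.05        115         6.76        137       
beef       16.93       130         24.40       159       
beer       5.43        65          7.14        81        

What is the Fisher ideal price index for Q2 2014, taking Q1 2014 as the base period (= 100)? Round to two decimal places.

Laspeyres component (base-period weights):
ΣP(Q2 2014)Q(Q1 2014) = 2.88×303 + 6.76×115 + 24.40×130 + 7.14×65 = 872.64 + 777.4 + 3172 + 464.1 = 5286.14
ΣP(Q1 2014)Q(Q1 2014) = 2.80×303 + 5.05×115 + 16.93×130 + 5.43×65 = 848.4 + 580.75 + 2200.9 + 352.95 = 3983
L = 5286.14 / 3983 × 100 = 132.7175
Paasche component (current-period weights):
ΣP(Q2 2014)Q(Q2 2014) = 2.88×294 + 6.76×137 + 24.40×159 + 7.14×81 = 846.72 + 926.12 + 3879.6 + 578.34 = 6230.78
ΣP(Q1 2014)Q(Q2 2014) = 2.80×294 + 5.05×137 + 16.93×159 + 5.43×81 = 823.2 + 691.85 + 2691.87 + 439.83 = 4646.75
P = 6230.78 / 4646.75 × 100 = 134.0890
Fisher = √(L × P) = √(132.7175 × 134.0890) = 133.4015

133.40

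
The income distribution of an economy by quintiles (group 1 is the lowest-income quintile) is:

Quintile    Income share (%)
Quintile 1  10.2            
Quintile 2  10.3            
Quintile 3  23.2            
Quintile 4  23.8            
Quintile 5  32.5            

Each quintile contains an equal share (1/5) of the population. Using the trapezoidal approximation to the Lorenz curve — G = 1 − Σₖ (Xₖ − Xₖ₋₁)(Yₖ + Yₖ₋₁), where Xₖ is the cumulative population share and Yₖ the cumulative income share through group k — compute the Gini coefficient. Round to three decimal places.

Cumulative income shares Yₖ: 0.1020, 0.2050, 0.4370, 0.6750, 1.0000
Σ (Xₖ−Xₖ₋₁)(Yₖ+Yₖ₋₁) = (1/5)(0.1020+0.0000) + (1/5)(0.2050+0.1020) + (1/5)(0.4370+0.2050) + (1/5)(0.6750+0.4370) + (1/5)(1.0000+0.6750)
  = 0.0204 + 0.0614 + 0.1284 + 0.2224 + 0.3350 = 0.7676
G = 1 − 0.7676 = 0.2324

0.232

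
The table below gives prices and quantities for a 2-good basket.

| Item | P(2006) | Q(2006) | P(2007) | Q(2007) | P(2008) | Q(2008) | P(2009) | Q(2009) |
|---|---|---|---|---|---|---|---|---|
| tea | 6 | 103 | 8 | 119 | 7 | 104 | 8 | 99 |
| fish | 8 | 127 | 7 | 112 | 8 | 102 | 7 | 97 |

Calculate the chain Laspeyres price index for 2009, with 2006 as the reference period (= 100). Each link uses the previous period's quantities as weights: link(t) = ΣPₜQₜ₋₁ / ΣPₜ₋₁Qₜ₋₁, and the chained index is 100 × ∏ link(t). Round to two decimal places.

104.55

Link 2006→2007:
ΣP(2007)Q(2006) = 8×103 + 7×127 = 824 + 889 = 1713
ΣP(2006)Q(2006) = 6×103 + 8×127 = 618 + 1016 = 1634
link = 1713/1634 = 1.048348
Link 2007→2008:
ΣP(2008)Q(2007) = 7×119 + 8×112 = 833 + 896 = 1729
ΣP(2007)Q(2007) = 8×119 + 7×112 = 952 + 784 = 1736
link = 1729/1736 = 0.995968
Link 2008→2009:
ΣP(2009)Q(2008) = 8×104 + 7×102 = 832 + 714 = 1546
ΣP(2008)Q(2008) = 7×104 + 8×102 = 728 + 816 = 1544
link = 1546/1544 = 1.001295
Chained index = 100 × 1.048348 × 0.995968 × 1.001295 = 104.5473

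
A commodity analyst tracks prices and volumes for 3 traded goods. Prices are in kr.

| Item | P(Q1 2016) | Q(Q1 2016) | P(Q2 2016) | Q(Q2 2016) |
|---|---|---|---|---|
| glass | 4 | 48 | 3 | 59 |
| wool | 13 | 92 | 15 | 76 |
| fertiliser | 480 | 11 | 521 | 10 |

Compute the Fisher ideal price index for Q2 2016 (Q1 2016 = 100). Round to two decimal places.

Laspeyres component (base-period weights):
ΣP(Q2 2016)Q(Q1 2016) = 3×48 + 15×92 + 521×11 = 144 + 1380 + 5731 = 7255
ΣP(Q1 2016)Q(Q1 2016) = 4×48 + 13×92 + 480×11 = 192 + 1196 + 5280 = 6668
L = 7255 / 6668 × 100 = 108.8032
Paasche component (current-period weights):
ΣP(Q2 2016)Q(Q2 2016) = 3×59 + 15×76 + 521×10 = 177 + 1140 + 5210 = 6527
ΣP(Q1 2016)Q(Q2 2016) = 4×59 + 13×76 + 480×10 = 236 + 988 + 4800 = 6024
P = 6527 / 6024 × 100 = 108.3499
Fisher = √(L × P) = √(108.8032 × 108.3499) = 108.5763

108.58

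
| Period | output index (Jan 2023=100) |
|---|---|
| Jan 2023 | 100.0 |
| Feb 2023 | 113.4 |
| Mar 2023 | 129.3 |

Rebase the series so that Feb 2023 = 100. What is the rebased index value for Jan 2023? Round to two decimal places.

88.18

Rebased(Jan 2023) = 100.0 / 113.4 × 100 = 88.1834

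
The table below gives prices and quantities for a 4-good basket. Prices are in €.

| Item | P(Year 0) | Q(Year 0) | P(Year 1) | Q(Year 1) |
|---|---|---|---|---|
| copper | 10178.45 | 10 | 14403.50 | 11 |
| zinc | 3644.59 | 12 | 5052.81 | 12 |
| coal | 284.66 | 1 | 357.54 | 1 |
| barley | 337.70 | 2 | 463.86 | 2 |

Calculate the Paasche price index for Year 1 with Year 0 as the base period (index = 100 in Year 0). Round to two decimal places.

Paasche price index uses current-period quantities as weights.
ΣP(Year 1)·Q(Year 1) = 14403.50×11 + 5052.81×12 + 357.54×1 + 463.86×2 = 158438.5 + 60633.72 + 357.54 + 927.72 = 220357.48
ΣP(Year 0)·Q(Year 1) = 10178.45×11 + 3644.59×12 + 284.66×1 + 337.70×2 = 111962.95 + 43735.08 + 284.66 + 675.4 = 156658.09
Index = 220357.48 / 156658.09 × 100 = 140.6614

140.66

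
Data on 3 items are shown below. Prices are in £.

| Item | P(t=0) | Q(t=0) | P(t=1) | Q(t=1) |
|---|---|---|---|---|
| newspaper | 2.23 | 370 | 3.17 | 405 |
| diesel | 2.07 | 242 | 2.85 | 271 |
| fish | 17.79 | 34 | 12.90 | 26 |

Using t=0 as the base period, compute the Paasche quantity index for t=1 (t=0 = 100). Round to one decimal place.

Paasche quantity index uses current-period prices as weights.
ΣP(t=1)·Q(t=1) = 3.17×405 + 2.85×271 + 12.90×26 = 1283.85 + 772.35 + 335.4 = 2391.6
ΣP(t=1)·Q(t=0) = 3.17×370 + 2.85×242 + 12.90×34 = 1172.9 + 689.7 + 438.6 = 2301.2
Index = 2391.6 / 2301.2 × 100 = 103.9284

103.9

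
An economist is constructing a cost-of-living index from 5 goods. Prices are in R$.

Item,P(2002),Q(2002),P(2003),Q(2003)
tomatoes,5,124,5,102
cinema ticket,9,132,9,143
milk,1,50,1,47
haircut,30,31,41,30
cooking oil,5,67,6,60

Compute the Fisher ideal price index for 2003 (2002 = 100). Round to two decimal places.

112.94

Laspeyres component (base-period weights):
ΣP(2003)Q(2002) = 5×124 + 9×132 + 1×50 + 41×31 + 6×67 = 620 + 1188 + 50 + 1271 + 402 = 3531
ΣP(2002)Q(2002) = 5×124 + 9×132 + 1×50 + 30×31 + 5×67 = 620 + 1188 + 50 + 930 + 335 = 3123
L = 3531 / 3123 × 100 = 113.0644
Paasche component (current-period weights):
ΣP(2003)Q(2003) = 5×102 + 9×143 + 1×47 + 41×30 + 6×60 = 510 + 1287 + 47 + 1230 + 360 = 3434
ΣP(2002)Q(2003) = 5×102 + 9×143 + 1×47 + 30×30 + 5×60 = 510 + 1287 + 47 + 900 + 300 = 3044
P = 3434 / 3044 × 100 = 112.8121
Fisher = √(L × P) = √(113.0644 × 112.8121) = 112.9382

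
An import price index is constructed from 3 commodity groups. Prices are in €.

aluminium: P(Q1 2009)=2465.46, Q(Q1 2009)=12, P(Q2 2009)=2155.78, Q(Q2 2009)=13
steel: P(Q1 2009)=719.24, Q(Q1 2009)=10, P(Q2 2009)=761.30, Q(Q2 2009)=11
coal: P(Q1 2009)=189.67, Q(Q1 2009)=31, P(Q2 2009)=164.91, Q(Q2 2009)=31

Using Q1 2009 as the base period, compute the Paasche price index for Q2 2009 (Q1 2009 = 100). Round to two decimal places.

90.55

Paasche price index uses current-period quantities as weights.
ΣP(Q2 2009)·Q(Q2 2009) = 2155.78×13 + 761.30×11 + 164.91×31 = 28025.14 + 8374.3 + 5112.21 = 41511.65
ΣP(Q1 2009)·Q(Q2 2009) = 2465.46×13 + 719.24×11 + 189.67×31 = 32050.98 + 7911.64 + 5879.77 = 45842.39
Index = 41511.65 / 45842.39 × 100 = 90.5530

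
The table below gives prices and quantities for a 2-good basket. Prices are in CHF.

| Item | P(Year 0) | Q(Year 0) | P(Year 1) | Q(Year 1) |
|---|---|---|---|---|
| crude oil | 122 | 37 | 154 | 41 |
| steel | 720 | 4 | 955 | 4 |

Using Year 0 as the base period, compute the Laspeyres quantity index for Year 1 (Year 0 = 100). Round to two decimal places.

106.60

Laspeyres quantity index uses base-period prices as weights.
ΣP(Year 0)·Q(Year 1) = 122×41 + 720×4 = 5002 + 2880 = 7882
ΣP(Year 0)·Q(Year 0) = 122×37 + 720×4 = 4514 + 2880 = 7394
Index = 7882 / 7394 × 100 = 106.5999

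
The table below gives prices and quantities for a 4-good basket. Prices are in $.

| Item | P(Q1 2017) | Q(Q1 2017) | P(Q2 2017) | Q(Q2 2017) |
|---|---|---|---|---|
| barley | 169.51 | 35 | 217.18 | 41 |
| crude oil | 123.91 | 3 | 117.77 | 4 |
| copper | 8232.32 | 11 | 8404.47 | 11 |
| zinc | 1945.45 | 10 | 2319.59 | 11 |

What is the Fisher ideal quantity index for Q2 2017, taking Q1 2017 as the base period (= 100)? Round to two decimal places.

Laspeyres component (base-period weights):
ΣP(Q1 2017)Q(Q2 2017) = 169.51×41 + 123.91×4 + 8232.32×11 + 1945.45×11 = 6949.91 + 495.64 + 90555.52 + 21399.95 = 119401.02
ΣP(Q1 2017)Q(Q1 2017) = 169.51×35 + 123.91×3 + 8232.32×11 + 1945.45×10 = 5932.85 + 371.73 + 90555.52 + 19454.5 = 116314.6
L = 119401.02 / 116314.6 × 100 = 102.6535
Paasche component (current-period weights):
ΣP(Q2 2017)Q(Q2 2017) = 217.18×41 + 117.77×4 + 8404.47×11 + 2319.59×11 = 8904.38 + 471.08 + 92449.17 + 25515.49 = 127340.12
ΣP(Q2 2017)Q(Q1 2017) = 217.18×35 + 117.77×3 + 8404.47×11 + 2319.59×10 = 7601.3 + 353.31 + 92449.17 + 23195.9 = 123599.68
P = 127340.12 / 123599.68 × 100 = 103.0263
Fisher = √(L × P) = √(102.6535 × 103.0263) = 102.8397

102.84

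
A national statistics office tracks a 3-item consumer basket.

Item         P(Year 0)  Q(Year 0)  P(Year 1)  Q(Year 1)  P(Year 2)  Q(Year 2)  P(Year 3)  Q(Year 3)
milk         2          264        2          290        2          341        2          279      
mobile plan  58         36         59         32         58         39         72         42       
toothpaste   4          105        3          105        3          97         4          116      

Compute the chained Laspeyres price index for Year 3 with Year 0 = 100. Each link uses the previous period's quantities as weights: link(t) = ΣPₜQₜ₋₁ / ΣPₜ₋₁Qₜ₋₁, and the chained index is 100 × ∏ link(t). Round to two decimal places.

Link Year 0→Year 1:
ΣP(Year 1)Q(Year 0) = 2×264 + 59×36 + 3×105 = 528 + 2124 + 315 = 2967
ΣP(Year 0)Q(Year 0) = 2×264 + 58×36 + 4×105 = 528 + 2088 + 420 = 3036
link = 2967/3036 = 0.977273
Link Year 1→Year 2:
ΣP(Year 2)Q(Year 1) = 2×290 + 58×32 + 3×105 = 580 + 1856 + 315 = 2751
ΣP(Year 1)Q(Year 1) = 2×290 + 59×32 + 3×105 = 580 + 1888 + 315 = 2783
link = 2751/2783 = 0.988502
Link Year 2→Year 3:
ΣP(Year 3)Q(Year 2) = 2×341 + 72×39 + 4×97 = 682 + 2808 + 388 = 3878
ΣP(Year 2)Q(Year 2) = 2×341 + 58×39 + 3×97 = 682 + 2262 + 291 = 3235
link = 3878/3235 = 1.198764
Chained index = 100 × 0.977273 × 0.988502 × 1.198764 = 115.8048

115.80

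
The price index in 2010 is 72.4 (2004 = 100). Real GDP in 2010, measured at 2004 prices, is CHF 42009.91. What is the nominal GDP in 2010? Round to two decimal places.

30415.17

Nominal = Real × (Index/100) = 42009.91 × (72.4/100)
        = 42009.91 × 0.724 = 30415.1748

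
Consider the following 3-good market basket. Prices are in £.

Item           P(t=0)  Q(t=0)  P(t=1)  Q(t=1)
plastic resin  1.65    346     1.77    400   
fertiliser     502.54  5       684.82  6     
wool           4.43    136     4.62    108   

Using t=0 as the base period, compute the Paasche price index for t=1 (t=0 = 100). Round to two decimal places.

127.98

Paasche price index uses current-period quantities as weights.
ΣP(t=1)·Q(t=1) = 1.77×400 + 684.82×6 + 4.62×108 = 708 + 4108.92 + 498.96 = 5315.88
ΣP(t=0)·Q(t=1) = 1.65×400 + 502.54×6 + 4.43×108 = 660 + 3015.24 + 478.44 = 4153.68
Index = 5315.88 / 4153.68 × 100 = 127.9800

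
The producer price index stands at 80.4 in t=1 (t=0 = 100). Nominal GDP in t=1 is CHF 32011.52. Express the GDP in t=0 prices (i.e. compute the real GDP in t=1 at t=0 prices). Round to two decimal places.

39815.32

Real = Nominal ÷ (Index/100) = 32011.52 ÷ (80.4/100)
     = 32011.52 ÷ 0.804 = 39815.3234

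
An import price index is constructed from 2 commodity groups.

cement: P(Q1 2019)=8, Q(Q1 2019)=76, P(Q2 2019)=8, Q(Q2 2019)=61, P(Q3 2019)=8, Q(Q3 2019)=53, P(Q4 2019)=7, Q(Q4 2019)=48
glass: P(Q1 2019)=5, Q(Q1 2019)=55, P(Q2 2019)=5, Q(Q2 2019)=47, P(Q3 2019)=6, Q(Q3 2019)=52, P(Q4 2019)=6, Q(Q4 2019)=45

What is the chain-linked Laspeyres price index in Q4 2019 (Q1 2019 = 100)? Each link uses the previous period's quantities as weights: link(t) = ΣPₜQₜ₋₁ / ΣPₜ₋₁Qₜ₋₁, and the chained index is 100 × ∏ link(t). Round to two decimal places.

98.83

Link Q1 2019→Q2 2019:
ΣP(Q2 2019)Q(Q1 2019) = 8×76 + 5×55 = 608 + 275 = 883
ΣP(Q1 2019)Q(Q1 2019) = 8×76 + 5×55 = 608 + 275 = 883
link = 883/883 = 1.000000
Link Q2 2019→Q3 2019:
ΣP(Q3 2019)Q(Q2 2019) = 8×61 + 6×47 = 488 + 282 = 770
ΣP(Q2 2019)Q(Q2 2019) = 8×61 + 5×47 = 488 + 235 = 723
link = 770/723 = 1.065007
Link Q3 2019→Q4 2019:
ΣP(Q4 2019)Q(Q3 2019) = 7×53 + 6×52 = 371 + 312 = 683
ΣP(Q3 2019)Q(Q3 2019) = 8×53 + 6×52 = 424 + 312 = 736
link = 683/736 = 0.927989
Chained index = 100 × 1.000000 × 1.065007 × 0.927989 = 98.8315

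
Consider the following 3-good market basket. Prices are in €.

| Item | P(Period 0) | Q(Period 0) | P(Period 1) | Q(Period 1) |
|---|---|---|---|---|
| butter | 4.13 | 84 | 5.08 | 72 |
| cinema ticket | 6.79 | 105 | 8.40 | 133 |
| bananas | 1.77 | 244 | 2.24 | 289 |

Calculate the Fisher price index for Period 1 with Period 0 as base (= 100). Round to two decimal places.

124.40

Laspeyres component (base-period weights):
ΣP(Period 1)Q(Period 0) = 5.08×84 + 8.40×105 + 2.24×244 = 426.72 + 882 + 546.56 = 1855.28
ΣP(Period 0)Q(Period 0) = 4.13×84 + 6.79×105 + 1.77×244 = 346.92 + 712.95 + 431.88 = 1491.75
L = 1855.28 / 1491.75 × 100 = 124.3694
Paasche component (current-period weights):
ΣP(Period 1)Q(Period 1) = 5.08×72 + 8.40×133 + 2.24×289 = 365.76 + 1117.2 + 647.36 = 2130.32
ΣP(Period 0)Q(Period 1) = 4.13×72 + 6.79×133 + 1.77×289 = 297.36 + 903.07 + 511.53 = 1711.96
P = 2130.32 / 1711.96 × 100 = 124.4375
Fisher = √(L × P) = √(124.3694 × 124.4375) = 124.4034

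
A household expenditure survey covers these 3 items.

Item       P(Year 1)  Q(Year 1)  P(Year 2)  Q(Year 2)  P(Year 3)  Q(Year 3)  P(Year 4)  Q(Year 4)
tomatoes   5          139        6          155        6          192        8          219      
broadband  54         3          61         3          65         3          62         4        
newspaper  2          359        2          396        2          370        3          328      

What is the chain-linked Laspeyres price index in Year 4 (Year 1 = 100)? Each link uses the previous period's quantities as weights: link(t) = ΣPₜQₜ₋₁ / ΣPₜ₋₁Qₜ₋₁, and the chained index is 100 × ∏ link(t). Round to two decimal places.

Link Year 1→Year 2:
ΣP(Year 2)Q(Year 1) = 6×139 + 61×3 + 2×359 = 834 + 183 + 718 = 1735
ΣP(Year 1)Q(Year 1) = 5×139 + 54×3 + 2×359 = 695 + 162 + 718 = 1575
link = 1735/1575 = 1.101587
Link Year 2→Year 3:
ΣP(Year 3)Q(Year 2) = 6×155 + 65×3 + 2×396 = 930 + 195 + 792 = 1917
ΣP(Year 2)Q(Year 2) = 6×155 + 61×3 + 2×396 = 930 + 183 + 792 = 1905
link = 1917/1905 = 1.006299
Link Year 3→Year 4:
ΣP(Year 4)Q(Year 3) = 8×192 + 62×3 + 3×370 = 1536 + 186 + 1110 = 2832
ΣP(Year 3)Q(Year 3) = 6×192 + 65×3 + 2×370 = 1152 + 195 + 740 = 2087
link = 2832/2087 = 1.356972
Chained index = 100 × 1.101587 × 1.006299 × 1.356972 = 150.4239

150.42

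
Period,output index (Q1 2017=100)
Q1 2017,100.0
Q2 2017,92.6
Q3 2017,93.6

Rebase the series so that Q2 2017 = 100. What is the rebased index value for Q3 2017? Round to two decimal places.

Rebased(Q3 2017) = 93.6 / 92.6 × 100 = 101.0799

101.08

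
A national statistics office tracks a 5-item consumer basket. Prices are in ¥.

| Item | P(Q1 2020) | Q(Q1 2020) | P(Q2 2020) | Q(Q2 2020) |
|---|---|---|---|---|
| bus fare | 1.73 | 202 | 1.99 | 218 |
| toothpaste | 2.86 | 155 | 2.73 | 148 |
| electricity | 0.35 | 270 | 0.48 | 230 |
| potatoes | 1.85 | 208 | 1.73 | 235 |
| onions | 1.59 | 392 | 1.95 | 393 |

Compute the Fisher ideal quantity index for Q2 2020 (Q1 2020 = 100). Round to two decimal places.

Laspeyres component (base-period weights):
ΣP(Q1 2020)Q(Q2 2020) = 1.73×218 + 2.86×148 + 0.35×230 + 1.85×235 + 1.59×393 = 377.14 + 423.28 + 80.5 + 434.75 + 624.87 = 1940.54
ΣP(Q1 2020)Q(Q1 2020) = 1.73×202 + 2.86×155 + 0.35×270 + 1.85×208 + 1.59×392 = 349.46 + 443.3 + 94.5 + 384.8 + 623.28 = 1895.34
L = 1940.54 / 1895.34 × 100 = 102.3848
Paasche component (current-period weights):
ΣP(Q2 2020)Q(Q2 2020) = 1.99×218 + 2.73×148 + 0.48×230 + 1.73×235 + 1.95×393 = 433.82 + 404.04 + 110.4 + 406.55 + 766.35 = 2121.16
ΣP(Q2 2020)Q(Q1 2020) = 1.99×202 + 2.73×155 + 0.48×270 + 1.73×208 + 1.95×392 = 401.98 + 423.15 + 129.6 + 359.84 + 764.4 = 2078.97
P = 2121.16 / 2078.97 × 100 = 102.0294
Fisher = √(L × P) = √(102.3848 × 102.0294) = 102.2069

102.21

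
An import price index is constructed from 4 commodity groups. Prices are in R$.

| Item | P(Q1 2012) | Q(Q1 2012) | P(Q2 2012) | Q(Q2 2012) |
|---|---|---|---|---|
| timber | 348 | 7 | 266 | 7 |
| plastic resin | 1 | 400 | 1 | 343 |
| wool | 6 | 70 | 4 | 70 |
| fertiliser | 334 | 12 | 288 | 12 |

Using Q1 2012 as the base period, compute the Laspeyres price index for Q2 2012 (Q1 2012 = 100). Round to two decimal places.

82.57

Laspeyres price index uses base-period quantities as weights.
ΣP(Q2 2012)·Q(Q1 2012) = 266×7 + 1×400 + 4×70 + 288×12 = 1862 + 400 + 280 + 3456 = 5998
ΣP(Q1 2012)·Q(Q1 2012) = 348×7 + 1×400 + 6×70 + 334×12 = 2436 + 400 + 420 + 4008 = 7264
Index = 5998 / 7264 × 100 = 82.5716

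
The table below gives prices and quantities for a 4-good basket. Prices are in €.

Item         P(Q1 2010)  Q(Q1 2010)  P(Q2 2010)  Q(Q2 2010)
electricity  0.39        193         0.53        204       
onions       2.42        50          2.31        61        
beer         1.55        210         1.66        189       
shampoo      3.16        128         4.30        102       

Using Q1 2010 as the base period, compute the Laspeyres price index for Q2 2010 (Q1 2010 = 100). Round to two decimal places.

120.57

Laspeyres price index uses base-period quantities as weights.
ΣP(Q2 2010)·Q(Q1 2010) = 0.53×193 + 2.31×50 + 1.66×210 + 4.30×128 = 102.29 + 115.5 + 348.6 + 550.4 = 1116.79
ΣP(Q1 2010)·Q(Q1 2010) = 0.39×193 + 2.42×50 + 1.55×210 + 3.16×128 = 75.27 + 121 + 325.5 + 404.48 = 926.25
Index = 1116.79 / 926.25 × 100 = 120.5711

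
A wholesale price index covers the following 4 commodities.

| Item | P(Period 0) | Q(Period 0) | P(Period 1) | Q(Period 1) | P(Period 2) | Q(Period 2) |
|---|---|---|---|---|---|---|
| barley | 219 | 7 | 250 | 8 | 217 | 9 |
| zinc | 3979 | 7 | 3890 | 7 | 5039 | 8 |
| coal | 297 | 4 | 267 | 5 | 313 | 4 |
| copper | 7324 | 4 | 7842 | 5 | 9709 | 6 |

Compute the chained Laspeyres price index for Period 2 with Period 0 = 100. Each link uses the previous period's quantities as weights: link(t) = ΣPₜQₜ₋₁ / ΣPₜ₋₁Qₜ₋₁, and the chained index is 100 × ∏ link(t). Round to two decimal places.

128.08

Link Period 0→Period 1:
ΣP(Period 1)Q(Period 0) = 250×7 + 3890×7 + 267×4 + 7842×4 = 1750 + 27230 + 1068 + 31368 = 61416
ΣP(Period 0)Q(Period 0) = 219×7 + 3979×7 + 297×4 + 7324×4 = 1533 + 27853 + 1188 + 29296 = 59870
link = 61416/59870 = 1.025823
Link Period 1→Period 2:
ΣP(Period 2)Q(Period 1) = 217×8 + 5039×7 + 313×5 + 9709×5 = 1736 + 35273 + 1565 + 48545 = 87119
ΣP(Period 1)Q(Period 1) = 250×8 + 3890×7 + 267×5 + 7842×5 = 2000 + 27230 + 1335 + 39210 = 69775
link = 87119/69775 = 1.248570
Chained index = 100 × 1.025823 × 1.248570 = 128.0812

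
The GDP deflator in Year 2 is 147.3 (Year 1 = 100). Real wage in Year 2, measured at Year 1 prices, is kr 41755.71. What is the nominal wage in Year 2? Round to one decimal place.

Nominal = Real × (Index/100) = 41755.71 × (147.3/100)
        = 41755.71 × 1.473 = 61506.1608

61506.2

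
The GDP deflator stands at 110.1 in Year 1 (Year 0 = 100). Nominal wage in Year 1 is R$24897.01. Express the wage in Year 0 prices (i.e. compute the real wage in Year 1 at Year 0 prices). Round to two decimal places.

22613.09

Real = Nominal ÷ (Index/100) = 24897.01 ÷ (110.1/100)
     = 24897.01 ÷ 1.101 = 22613.0881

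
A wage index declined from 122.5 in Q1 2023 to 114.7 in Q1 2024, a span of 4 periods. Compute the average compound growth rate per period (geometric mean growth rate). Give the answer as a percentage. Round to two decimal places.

-1.63%

Growth factor = (114.7/122.5)^(1/4) = (0.936327)^(1/4) = 0.983687
Growth rate = 0.983687 − 1 = -0.016313 = -1.6313%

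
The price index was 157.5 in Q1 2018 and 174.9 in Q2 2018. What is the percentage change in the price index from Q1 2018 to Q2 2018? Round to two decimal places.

Change = (174.9 − 157.5) / 157.5 × 100
       = 17.4 / 157.5 × 100 = 11.0476%

11.05%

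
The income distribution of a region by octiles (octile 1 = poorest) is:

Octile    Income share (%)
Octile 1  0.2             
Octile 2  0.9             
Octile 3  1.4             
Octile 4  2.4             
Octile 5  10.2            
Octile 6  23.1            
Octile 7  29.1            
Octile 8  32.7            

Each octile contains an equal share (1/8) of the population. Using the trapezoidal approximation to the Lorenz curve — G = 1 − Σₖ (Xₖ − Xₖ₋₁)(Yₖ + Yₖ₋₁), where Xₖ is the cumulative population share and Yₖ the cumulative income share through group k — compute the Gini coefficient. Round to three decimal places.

0.552

Cumulative income shares Yₖ: 0.0020, 0.0110, 0.0250, 0.0490, 0.1510, 0.3820, 0.6730, 1.0000
Σ (Xₖ−Xₖ₋₁)(Yₖ+Yₖ₋₁) = (1/8)(0.0020+0.0000) + (1/8)(0.0110+0.0020) + (1/8)(0.0250+0.0110) + (1/8)(0.0490+0.0250) + (1/8)(0.1510+0.0490) + (1/8)(0.3820+0.1510) + (1/8)(0.6730+0.3820) + (1/8)(1.0000+0.6730)
  = 0.0003 + 0.0016 + 0.0045 + 0.0093 + 0.0250 + 0.0666 + 0.1319 + 0.2091 = 0.4483
G = 1 − 0.4483 = 0.5517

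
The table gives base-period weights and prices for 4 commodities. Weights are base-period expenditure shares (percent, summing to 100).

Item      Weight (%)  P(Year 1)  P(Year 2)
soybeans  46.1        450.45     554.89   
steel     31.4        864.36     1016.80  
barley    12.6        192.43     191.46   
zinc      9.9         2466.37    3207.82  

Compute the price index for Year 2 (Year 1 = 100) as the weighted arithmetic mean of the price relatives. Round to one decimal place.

soybeans: 46.1 × (554.89/450.45) = 46.1 × 1.231857 = 56.7886
steel: 31.4 × (1016.80/864.36) = 31.4 × 1.176362 = 36.9378
barley: 12.6 × (191.46/192.43) = 12.6 × 0.994959 = 12.5365
zinc: 9.9 × (3207.82/2466.37) = 9.9 × 1.300624 = 12.8762
Index = Σ wᵢ·(p₁ᵢ/p₀ᵢ) = 56.7886 + 36.9378 + 12.5365 + 12.8762 = 119.1390

119.1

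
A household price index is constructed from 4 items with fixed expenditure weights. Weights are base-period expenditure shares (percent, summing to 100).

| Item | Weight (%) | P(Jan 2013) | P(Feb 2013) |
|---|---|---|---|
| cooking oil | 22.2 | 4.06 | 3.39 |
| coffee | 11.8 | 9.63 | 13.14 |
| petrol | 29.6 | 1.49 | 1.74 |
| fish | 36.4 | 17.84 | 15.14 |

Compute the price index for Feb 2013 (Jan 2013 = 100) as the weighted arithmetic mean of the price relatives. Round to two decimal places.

cooking oil: 22.2 × (3.39/4.06) = 22.2 × 0.834975 = 18.5365
coffee: 11.8 × (13.14/9.63) = 11.8 × 1.364486 = 16.1009
petrol: 29.6 × (1.74/1.49) = 29.6 × 1.167785 = 34.5664
fish: 36.4 × (15.14/17.84) = 36.4 × 0.848655 = 30.8910
Index = Σ wᵢ·(p₁ᵢ/p₀ᵢ) = 18.5365 + 16.1009 + 34.5664 + 30.8910 = 100.0949

100.09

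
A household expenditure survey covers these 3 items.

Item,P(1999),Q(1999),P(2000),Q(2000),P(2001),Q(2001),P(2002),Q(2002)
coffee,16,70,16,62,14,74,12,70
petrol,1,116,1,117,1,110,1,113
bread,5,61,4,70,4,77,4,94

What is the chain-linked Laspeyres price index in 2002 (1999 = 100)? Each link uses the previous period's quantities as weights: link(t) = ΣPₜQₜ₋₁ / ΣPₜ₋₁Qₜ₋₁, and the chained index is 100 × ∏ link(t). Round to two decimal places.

Link 1999→2000:
ΣP(2000)Q(1999) = 16×70 + 1×116 + 4×61 = 1120 + 116 + 244 = 1480
ΣP(1999)Q(1999) = 16×70 + 1×116 + 5×61 = 1120 + 116 + 305 = 1541
link = 1480/1541 = 0.960415
Link 2000→2001:
ΣP(2001)Q(2000) = 14×62 + 1×117 + 4×70 = 868 + 117 + 280 = 1265
ΣP(2000)Q(2000) = 16×62 + 1×117 + 4×70 = 992 + 117 + 280 = 1389
link = 1265/1389 = 0.910727
Link 2001→2002:
ΣP(2002)Q(2001) = 12×74 + 1×110 + 4×77 = 888 + 110 + 308 = 1306
ΣP(2001)Q(2001) = 14×74 + 1×110 + 4×77 = 1036 + 110 + 308 = 1454
link = 1306/1454 = 0.898212
Chained index = 100 × 0.960415 × 0.910727 × 0.898212 = 78.5645

78.56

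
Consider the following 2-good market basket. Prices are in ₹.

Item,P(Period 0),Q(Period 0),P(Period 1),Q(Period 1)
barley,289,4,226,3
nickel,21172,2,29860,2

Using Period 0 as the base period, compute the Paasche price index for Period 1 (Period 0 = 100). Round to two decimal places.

Paasche price index uses current-period quantities as weights.
ΣP(Period 1)·Q(Period 1) = 226×3 + 29860×2 = 678 + 59720 = 60398
ΣP(Period 0)·Q(Period 1) = 289×3 + 21172×2 = 867 + 42344 = 43211
Index = 60398 / 43211 × 100 = 139.7746

139.77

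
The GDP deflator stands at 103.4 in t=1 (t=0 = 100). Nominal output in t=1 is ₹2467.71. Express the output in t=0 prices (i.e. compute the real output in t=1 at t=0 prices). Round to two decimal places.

Real = Nominal ÷ (Index/100) = 2467.71 ÷ (103.4/100)
     = 2467.71 ÷ 1.034 = 2386.5667

2386.57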